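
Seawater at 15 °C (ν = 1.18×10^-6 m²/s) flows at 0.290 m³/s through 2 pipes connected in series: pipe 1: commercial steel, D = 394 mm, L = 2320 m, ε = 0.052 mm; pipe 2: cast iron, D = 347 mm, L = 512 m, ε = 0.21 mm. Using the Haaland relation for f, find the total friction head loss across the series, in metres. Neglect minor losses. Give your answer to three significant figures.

H ≈ 36.4 m

Pipe 1: V = 2.379 m/s, Re = 7.94×10^5, ε/D = 1.32×10^-4, f = 0.01401, h_1 = f(L/D)V²/2g = 23.79 m
Pipe 2: V = 3.067 m/s, Re = 9.02×10^5, ε/D = 6.05×10^-4, f = 0.01790, h_2 = f(L/D)V²/2g = 12.66 m
Series → Q common, losses add: H = Σh = 36.45 m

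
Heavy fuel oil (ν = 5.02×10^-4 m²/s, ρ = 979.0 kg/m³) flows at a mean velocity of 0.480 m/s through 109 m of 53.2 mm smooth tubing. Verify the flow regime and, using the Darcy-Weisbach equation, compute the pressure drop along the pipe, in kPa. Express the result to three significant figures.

Re = VD/ν = 0.480·0.05320/5.02×10^-4 = 50.9 → laminar (Re < 2300)
f = 64/Re = 1.258
h_f = f(L/D)V²/(2g) = 1.258·(109/0.05320)·0.480²/(2·9.81) = 30.27 m
Δp = ρg·h_f = 979.0·9.81·30.27 = 290.7 kPa

Δp ≈ 291 kPa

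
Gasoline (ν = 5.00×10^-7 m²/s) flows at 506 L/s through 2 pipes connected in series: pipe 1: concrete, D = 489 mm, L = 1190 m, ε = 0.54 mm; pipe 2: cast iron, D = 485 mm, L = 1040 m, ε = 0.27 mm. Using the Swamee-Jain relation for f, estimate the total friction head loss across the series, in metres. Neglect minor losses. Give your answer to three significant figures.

Pipe 1: V = 2.694 m/s, Re = 2.64×10^6, ε/D = 0.00110, f = 0.02028, h_1 = f(L/D)V²/2g = 18.26 m
Pipe 2: V = 2.739 m/s, Re = 2.66×10^6, ε/D = 5.57×10^-4, f = 0.01735, h_2 = f(L/D)V²/2g = 14.22 m
Series → Q common, losses add: H = Σh = 32.48 m

H ≈ 32.5 m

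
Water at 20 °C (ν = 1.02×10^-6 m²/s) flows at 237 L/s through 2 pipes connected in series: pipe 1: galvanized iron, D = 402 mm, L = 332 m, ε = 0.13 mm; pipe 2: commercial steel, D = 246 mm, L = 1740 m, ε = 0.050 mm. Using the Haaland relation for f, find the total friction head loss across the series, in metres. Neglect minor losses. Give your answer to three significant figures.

Pipe 1: V = 1.867 m/s, Re = 7.36×10^5, ε/D = 3.23×10^-4, f = 0.01601, h_1 = f(L/D)V²/2g = 2.349 m
Pipe 2: V = 4.986 m/s, Re = 1.20×10^6, ε/D = 2.03×10^-4, f = 0.01451, h_2 = f(L/D)V²/2g = 130.0 m
Series → Q common, losses add: H = Σh = 132.4 m

H ≈ 132 m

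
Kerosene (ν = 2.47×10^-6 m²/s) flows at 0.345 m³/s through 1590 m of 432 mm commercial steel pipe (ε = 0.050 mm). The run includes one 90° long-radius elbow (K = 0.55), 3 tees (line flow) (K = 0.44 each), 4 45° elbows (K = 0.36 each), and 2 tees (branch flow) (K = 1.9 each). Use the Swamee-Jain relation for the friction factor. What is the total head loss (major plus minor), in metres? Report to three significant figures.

H_L ≈ 17.6 m

V = 4Q/(πD²) = 2.354 m/s; V²/2g = 0.2824 m
Re = 4.12×10^5, ε/D = 1.16×10^-4 → f = 0.01498 (Swamee-Jain)
Major: h_f = f(L/D)·V²/2g = 0.01498·3681·0.2824 = 15.56 m
Minor: ΣK = 7.11; h_m = ΣK·V²/2g = 2.008 m
Total H_L = 15.56 + 2.008 = 17.57 m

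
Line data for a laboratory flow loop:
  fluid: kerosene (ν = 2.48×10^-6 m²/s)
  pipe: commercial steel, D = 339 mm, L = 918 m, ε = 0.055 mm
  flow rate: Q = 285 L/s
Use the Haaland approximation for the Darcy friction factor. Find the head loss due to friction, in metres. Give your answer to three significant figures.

V = 4Q/(πD²) = 4·0.285/(π·0.339²) = 3.158 m/s
Re = VD/ν = 3.158·0.339/2.48×10^-6 = 4.32×10^5 → turbulent
ε/D = 0.055/339 = 1.62×10^-4
Haaland: f = 0.01514
h_f = f(L/D)V²/(2g) = 0.01514·(918/0.339)·3.158²/(2·9.81) = 20.83 m

h_f ≈ 20.8 m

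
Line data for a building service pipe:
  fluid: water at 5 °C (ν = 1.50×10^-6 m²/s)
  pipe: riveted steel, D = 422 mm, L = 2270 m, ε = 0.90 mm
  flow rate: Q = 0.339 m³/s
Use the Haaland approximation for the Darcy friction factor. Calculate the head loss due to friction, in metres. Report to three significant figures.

V = 4Q/(πD²) = 4·0.339/(π·0.422²) = 2.424 m/s
Re = VD/ν = 2.424·0.422/1.50×10^-6 = 6.82×10^5 → turbulent
ε/D = 0.90/422 = 0.00213
Haaland: f = 0.02410
h_f = f(L/D)V²/(2g) = 0.02410·(2270/0.422)·2.424²/(2·9.81) = 38.82 m

h_f ≈ 38.8 m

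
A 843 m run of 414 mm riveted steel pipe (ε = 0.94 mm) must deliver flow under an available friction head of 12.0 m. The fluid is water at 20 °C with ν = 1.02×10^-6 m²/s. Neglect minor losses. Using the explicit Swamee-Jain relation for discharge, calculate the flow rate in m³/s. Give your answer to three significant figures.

Q ≈ 0.293 m³/s

Swamee-Jain (Type II): Q = -0.965·√(gD⁵h_f/L)·ln[ε/(3.7D) + √(3.17ν²L/(gD³h_f))]
√(gD⁵h_f/L) = √(9.81·0.414⁵·12.0/843) = 0.04121
ε/(3.7D) = 6.14×10^-4; √(3.17ν²L/(gD³h_f)) = 1.82×10^-5
Q = -0.965·0.04121·ln(6.319×10^-4) = 0.2930 m³/s
Check: V = 2.18 m/s, Re = 8.83×10^5, f = 0.02450, h_f = 12.0 m ≈ 12.0 m ✓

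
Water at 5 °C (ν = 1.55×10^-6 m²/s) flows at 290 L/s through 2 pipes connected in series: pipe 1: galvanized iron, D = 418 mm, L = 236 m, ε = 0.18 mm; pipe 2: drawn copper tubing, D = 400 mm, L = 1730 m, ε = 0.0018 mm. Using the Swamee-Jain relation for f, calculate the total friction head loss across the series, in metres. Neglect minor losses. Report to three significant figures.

H ≈ 17.2 m

Pipe 1: V = 2.113 m/s, Re = 5.70×10^5, ε/D = 4.31×10^-4, f = 0.01721, h_1 = f(L/D)V²/2g = 2.211 m
Pipe 2: V = 2.308 m/s, Re = 5.96×10^5, ε/D = 4.50×10^-6, f = 0.01277, h_2 = f(L/D)V²/2g = 14.99 m
Series → Q common, losses add: H = Σh = 17.21 m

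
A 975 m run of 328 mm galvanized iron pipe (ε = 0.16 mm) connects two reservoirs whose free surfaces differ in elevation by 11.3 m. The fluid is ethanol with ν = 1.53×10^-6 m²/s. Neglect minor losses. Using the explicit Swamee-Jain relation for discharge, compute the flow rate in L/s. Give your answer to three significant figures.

Q ≈ 173 L/s

Swamee-Jain (Type II): Q = -0.965·√(gD⁵h_f/L)·ln[ε/(3.7D) + √(3.17ν²L/(gD³h_f))]
√(gD⁵h_f/L) = √(9.81·0.328⁵·11.3/975) = 0.02078
ε/(3.7D) = 1.32×10^-4; √(3.17ν²L/(gD³h_f)) = 4.30×10^-5
Q = -0.965·0.02078·ln(1.748×10^-4) = 0.1735 m³/s
Check: V = 2.05 m/s, Re = 4.40×10^5, f = 0.01782, h_f = 11.4 m ≈ 11.3 m ✓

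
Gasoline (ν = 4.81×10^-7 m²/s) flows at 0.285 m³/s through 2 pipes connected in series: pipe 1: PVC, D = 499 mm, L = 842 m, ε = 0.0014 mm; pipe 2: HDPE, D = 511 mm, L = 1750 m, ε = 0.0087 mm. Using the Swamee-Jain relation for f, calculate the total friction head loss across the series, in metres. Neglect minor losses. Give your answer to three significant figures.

H ≈ 5.84 m

Pipe 1: V = 1.457 m/s, Re = 1.51×10^6, ε/D = 2.81×10^-6, f = 0.01093, h_1 = f(L/D)V²/2g = 1.997 m
Pipe 2: V = 1.390 m/s, Re = 1.48×10^6, ε/D = 1.70×10^-5, f = 0.01139, h_2 = f(L/D)V²/2g = 3.841 m
Series → Q common, losses add: H = Σh = 5.837 m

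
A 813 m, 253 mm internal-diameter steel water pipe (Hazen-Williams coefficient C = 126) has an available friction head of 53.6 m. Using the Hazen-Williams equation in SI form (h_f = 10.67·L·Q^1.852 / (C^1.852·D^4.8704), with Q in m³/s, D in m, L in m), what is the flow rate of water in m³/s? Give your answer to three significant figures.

Rearranging: Q = [h_f·C^1.852·D^4.8704 / (10.67·L)]^(1/1.852)
Q = [53.6·126^1.852·0.253^4.8704 / (10.67·813)]^0.540 = 0.2177 m³/s

Q ≈ 0.218 m³/s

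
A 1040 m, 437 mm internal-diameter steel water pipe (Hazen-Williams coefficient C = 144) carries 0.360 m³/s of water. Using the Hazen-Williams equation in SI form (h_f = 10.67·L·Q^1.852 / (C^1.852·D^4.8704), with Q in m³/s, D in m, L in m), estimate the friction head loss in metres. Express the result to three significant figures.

h_f ≈ 9.49 m

h_f = 10.67·1040·0.360^1.852 / (144^1.852·0.437^4.8704) = 9.488 m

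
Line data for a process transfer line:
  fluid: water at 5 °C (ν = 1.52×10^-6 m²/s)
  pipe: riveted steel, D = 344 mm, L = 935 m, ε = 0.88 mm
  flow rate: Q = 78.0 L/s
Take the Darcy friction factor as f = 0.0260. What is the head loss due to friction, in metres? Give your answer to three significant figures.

V = 4Q/(πD²) = 4·0.0780/(π·0.344²) = 0.8392 m/s
h_f = f(L/D)V²/(2g) = 0.02600·(935/0.344)·0.8392²/(2·9.81) = 2.537 m

h_f ≈ 2.54 m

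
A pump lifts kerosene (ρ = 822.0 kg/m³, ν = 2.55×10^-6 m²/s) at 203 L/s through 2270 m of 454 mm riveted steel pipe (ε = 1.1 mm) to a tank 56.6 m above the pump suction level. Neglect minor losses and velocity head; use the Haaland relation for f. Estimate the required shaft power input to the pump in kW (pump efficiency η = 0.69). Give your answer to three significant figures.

V = 4Q/(πD²) = 1.254 m/s; Re = 2.23×10^5; ε/D = 0.00242; f = 0.02533
h_f = f(L/D)V²/2g = 10.15 m
Total head H = z + h_f = 56.6 + 10.15 = 66.75 m
P_hyd = ρgQH = 822.0·9.81·0.203·66.75 = 109.3 kW
P_shaft = P_hyd/η = 109.3/0.69 = 158.4 kW

P_shaft ≈ 158 kW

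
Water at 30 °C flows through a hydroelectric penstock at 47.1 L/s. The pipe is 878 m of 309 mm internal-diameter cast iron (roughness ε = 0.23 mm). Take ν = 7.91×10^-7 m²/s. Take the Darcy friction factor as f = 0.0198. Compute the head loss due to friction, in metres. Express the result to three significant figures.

h_f ≈ 1.13 m

V = 4Q/(πD²) = 4·0.0471/(π·0.309²) = 0.6281 m/s
h_f = f(L/D)V²/(2g) = 0.01980·(878/0.309)·0.6281²/(2·9.81) = 1.131 m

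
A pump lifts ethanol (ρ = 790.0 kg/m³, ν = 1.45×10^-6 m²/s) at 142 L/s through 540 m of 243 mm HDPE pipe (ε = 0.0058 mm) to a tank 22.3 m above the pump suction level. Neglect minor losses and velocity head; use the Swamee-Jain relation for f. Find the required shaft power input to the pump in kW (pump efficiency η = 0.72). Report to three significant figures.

P_shaft ≈ 55.8 kW

V = 4Q/(πD²) = 3.062 m/s; Re = 5.13×10^5; ε/D = 2.39×10^-5; f = 0.01341
h_f = f(L/D)V²/2g = 14.24 m
Total head H = z + h_f = 22.3 + 14.24 = 36.54 m
P_hyd = ρgQH = 790.0·9.81·0.142·36.54 = 40.21 kW
P_shaft = P_hyd/η = 40.21/0.72 = 55.85 kW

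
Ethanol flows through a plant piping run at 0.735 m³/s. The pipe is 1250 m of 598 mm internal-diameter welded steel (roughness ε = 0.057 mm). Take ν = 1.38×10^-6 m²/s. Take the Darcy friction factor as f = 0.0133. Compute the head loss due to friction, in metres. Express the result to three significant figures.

V = 4Q/(πD²) = 4·0.735/(π·0.598²) = 2.617 m/s
h_f = f(L/D)V²/(2g) = 0.01330·(1250/0.598)·2.617²/(2·9.81) = 9.704 m

h_f ≈ 9.70 m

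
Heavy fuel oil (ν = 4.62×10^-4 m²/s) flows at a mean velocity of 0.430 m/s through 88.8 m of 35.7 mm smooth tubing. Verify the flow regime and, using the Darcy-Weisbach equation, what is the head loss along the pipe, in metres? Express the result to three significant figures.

h_f ≈ 45.2 m

Re = VD/ν = 0.430·0.03570/4.62×10^-4 = 33.2 → laminar (Re < 2300)
f = 64/Re = 1.926
h_f = f(L/D)V²/(2g) = 1.926·(88.8/0.03570)·0.430²/(2·9.81) = 45.15 m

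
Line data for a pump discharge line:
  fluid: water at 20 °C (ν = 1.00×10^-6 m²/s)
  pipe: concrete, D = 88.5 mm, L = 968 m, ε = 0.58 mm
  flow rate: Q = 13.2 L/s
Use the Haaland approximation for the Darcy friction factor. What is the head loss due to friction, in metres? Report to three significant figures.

h_f ≈ 85.9 m

V = 4Q/(πD²) = 4·0.0132/(π·0.0885²) = 2.146 m/s
Re = VD/ν = 2.146·0.0885/1.00×10^-6 = 1.90×10^5 → turbulent
ε/D = 0.58/88.5 = 0.00655
Haaland: f = 0.03347
h_f = f(L/D)V²/(2g) = 0.03347·(968/0.0885)·2.146²/(2·9.81) = 85.91 m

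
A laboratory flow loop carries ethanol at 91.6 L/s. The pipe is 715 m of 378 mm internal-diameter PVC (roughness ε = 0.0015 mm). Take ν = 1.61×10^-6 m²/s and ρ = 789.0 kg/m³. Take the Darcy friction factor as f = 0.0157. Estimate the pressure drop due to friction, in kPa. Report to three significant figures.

Δp ≈ 7.81 kPa

V = 4Q/(πD²) = 4·0.0916/(π·0.378²) = 0.8162 m/s
h_f = f(L/D)V²/(2g) = 0.01570·(715/0.378)·0.8162²/(2·9.81) = 1.008 m
Δp = ρg·h_f = 789.0·9.81·1.008 = 7.806 kPa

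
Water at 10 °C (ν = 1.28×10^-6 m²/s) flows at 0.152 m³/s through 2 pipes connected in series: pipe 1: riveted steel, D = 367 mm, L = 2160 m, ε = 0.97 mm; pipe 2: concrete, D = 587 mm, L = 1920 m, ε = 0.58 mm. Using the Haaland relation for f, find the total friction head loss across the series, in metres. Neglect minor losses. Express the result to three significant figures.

Pipe 1: V = 1.437 m/s, Re = 4.12×10^5, ε/D = 0.00264, f = 0.02563, h_1 = f(L/D)V²/2g = 15.87 m
Pipe 2: V = 0.5617 m/s, Re = 2.58×10^5, ε/D = 9.88×10^-4, f = 0.02060, h_2 = f(L/D)V²/2g = 1.084 m
Series → Q common, losses add: H = Σh = 16.96 m

H ≈ 17.0 m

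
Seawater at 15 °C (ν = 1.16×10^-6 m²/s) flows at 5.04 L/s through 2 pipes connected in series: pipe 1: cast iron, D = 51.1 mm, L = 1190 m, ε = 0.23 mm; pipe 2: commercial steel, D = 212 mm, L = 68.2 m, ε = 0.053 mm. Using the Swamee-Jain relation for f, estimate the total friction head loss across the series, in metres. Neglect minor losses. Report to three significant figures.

H ≈ 219 m

Pipe 1: V = 2.458 m/s, Re = 1.08×10^5, ε/D = 0.00450, f = 0.03060, h_1 = f(L/D)V²/2g = 219.3 m
Pipe 2: V = 0.1428 m/s, Re = 2.61×10^4, ε/D = 2.50×10^-4, f = 0.02487, h_2 = f(L/D)V²/2g = 0.008315 m
Series → Q common, losses add: H = Σh = 219.3 m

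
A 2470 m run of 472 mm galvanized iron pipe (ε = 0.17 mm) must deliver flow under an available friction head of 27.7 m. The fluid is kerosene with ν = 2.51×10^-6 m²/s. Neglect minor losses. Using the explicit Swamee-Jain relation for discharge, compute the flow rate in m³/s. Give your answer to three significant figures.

Swamee-Jain (Type II): Q = -0.965·√(gD⁵h_f/L)·ln[ε/(3.7D) + √(3.17ν²L/(gD³h_f))]
√(gD⁵h_f/L) = √(9.81·0.472⁵·27.7/2470) = 0.05077
ε/(3.7D) = 9.73×10^-5; √(3.17ν²L/(gD³h_f)) = 4.15×10^-5
Q = -0.965·0.05077·ln(1.389×10^-4) = 0.4351 m³/s
Check: V = 2.49 m/s, Re = 4.68×10^5, f = 0.01690, h_f = 27.9 m ≈ 27.7 m ✓

Q ≈ 0.435 m³/s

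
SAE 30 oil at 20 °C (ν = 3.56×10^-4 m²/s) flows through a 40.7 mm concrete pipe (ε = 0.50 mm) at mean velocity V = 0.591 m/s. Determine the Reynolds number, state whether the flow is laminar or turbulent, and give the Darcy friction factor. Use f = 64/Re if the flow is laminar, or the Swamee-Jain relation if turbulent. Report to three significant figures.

Re ≈ 67.6; laminar; f = 64/Re ≈ 0.947

Re = VD/ν = 0.5910·0.0407/3.56×10^-4 = 67.6
Re < 2300 → laminar → f = 64/Re = 0.9472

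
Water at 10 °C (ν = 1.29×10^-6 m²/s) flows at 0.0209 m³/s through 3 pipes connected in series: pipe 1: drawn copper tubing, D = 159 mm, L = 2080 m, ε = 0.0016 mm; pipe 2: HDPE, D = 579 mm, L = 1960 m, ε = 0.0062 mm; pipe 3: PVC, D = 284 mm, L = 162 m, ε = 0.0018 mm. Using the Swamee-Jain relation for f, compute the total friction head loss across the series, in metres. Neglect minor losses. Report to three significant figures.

Pipe 1: V = 1.053 m/s, Re = 1.30×10^5, ε/D = 1.01×10^-5, f = 0.01700, h_1 = f(L/D)V²/2g = 12.56 m
Pipe 2: V = 0.07938 m/s, Re = 3.56×10^4, ε/D = 1.07×10^-5, f = 0.02248, h_2 = f(L/D)V²/2g = 0.02444 m
Pipe 3: V = 0.3299 m/s, Re = 7.26×10^4, ε/D = 6.34×10^-6, f = 0.01915, h_3 = f(L/D)V²/2g = 0.06061 m
Series → Q common, losses add: H = Σh = 12.64 m

H ≈ 12.6 m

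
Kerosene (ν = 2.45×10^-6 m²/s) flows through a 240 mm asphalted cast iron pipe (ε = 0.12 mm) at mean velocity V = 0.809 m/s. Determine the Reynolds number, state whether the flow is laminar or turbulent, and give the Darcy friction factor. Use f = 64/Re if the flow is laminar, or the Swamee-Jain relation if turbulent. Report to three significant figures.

Re ≈ 7.92×10^4; turbulent; f ≈ 0.0211

Re = VD/ν = 0.8090·0.240/2.45×10^-6 = 7.92×10^4
Re > 4000 → turbulent; ε/D = 5.00×10^-4
Swamee-Jain: f = 0.02106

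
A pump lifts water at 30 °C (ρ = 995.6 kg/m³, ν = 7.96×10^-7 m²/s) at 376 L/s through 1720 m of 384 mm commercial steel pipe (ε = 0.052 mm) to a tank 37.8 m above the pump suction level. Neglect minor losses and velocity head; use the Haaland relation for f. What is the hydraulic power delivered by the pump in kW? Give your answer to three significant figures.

V = 4Q/(πD²) = 3.247 m/s; Re = 1.57×10^6; ε/D = 1.35×10^-4; f = 0.01346
h_f = f(L/D)V²/2g = 32.40 m
Total head H = z + h_f = 37.8 + 32.40 = 70.20 m
P_hyd = ρgQH = 995.6·9.81·0.376·70.20 = 257.8 kW

P_hyd ≈ 258 kW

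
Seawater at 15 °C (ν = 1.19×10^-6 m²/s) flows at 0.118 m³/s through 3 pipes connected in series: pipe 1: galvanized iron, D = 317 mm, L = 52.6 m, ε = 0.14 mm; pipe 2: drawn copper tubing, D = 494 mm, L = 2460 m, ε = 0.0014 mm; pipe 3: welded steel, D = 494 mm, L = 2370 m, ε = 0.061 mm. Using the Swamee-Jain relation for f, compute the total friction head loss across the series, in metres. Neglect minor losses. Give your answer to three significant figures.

Pipe 1: V = 1.495 m/s, Re = 3.98×10^5, ε/D = 4.42×10^-4, f = 0.01763, h_1 = f(L/D)V²/2g = 0.3334 m
Pipe 2: V = 0.6157 m/s, Re = 2.56×10^5, ε/D = 2.83×10^-6, f = 0.01485, h_2 = f(L/D)V²/2g = 1.428 m
Pipe 3: V = 0.6157 m/s, Re = 2.56×10^5, ε/D = 1.23×10^-4, f = 0.01600, h_3 = f(L/D)V²/2g = 1.483 m
Series → Q common, losses add: H = Σh = 3.244 m

H ≈ 3.24 m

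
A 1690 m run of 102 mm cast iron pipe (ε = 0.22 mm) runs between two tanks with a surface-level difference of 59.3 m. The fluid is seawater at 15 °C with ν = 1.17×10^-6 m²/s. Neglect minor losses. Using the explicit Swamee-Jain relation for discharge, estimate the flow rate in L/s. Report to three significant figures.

Q ≈ 13.7 L/s

Swamee-Jain (Type II): Q = -0.965·√(gD⁵h_f/L)·ln[ε/(3.7D) + √(3.17ν²L/(gD³h_f))]
√(gD⁵h_f/L) = √(9.81·0.102⁵·59.3/1690) = 0.001949
ε/(3.7D) = 5.83×10^-4; √(3.17ν²L/(gD³h_f)) = 1.09×10^-4
Q = -0.965·0.001949·ln(6.919×10^-4) = 0.01369 m³/s
Check: V = 1.68 m/s, Re = 1.46×10^5, f = 0.02524, h_f = 59.8 m ≈ 59.3 m ✓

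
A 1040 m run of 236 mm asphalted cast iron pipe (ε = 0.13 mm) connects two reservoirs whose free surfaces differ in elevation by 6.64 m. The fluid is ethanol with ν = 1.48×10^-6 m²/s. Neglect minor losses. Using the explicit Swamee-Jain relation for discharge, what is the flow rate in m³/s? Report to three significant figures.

Q ≈ 0.0544 m³/s

Swamee-Jain (Type II): Q = -0.965·√(gD⁵h_f/L)·ln[ε/(3.7D) + √(3.17ν²L/(gD³h_f))]
√(gD⁵h_f/L) = √(9.81·0.236⁵·6.64/1040) = 0.006771
ε/(3.7D) = 1.49×10^-4; √(3.17ν²L/(gD³h_f)) = 9.18×10^-5
Q = -0.965·0.006771·ln(2.407×10^-4) = 0.05444 m³/s
Check: V = 1.24 m/s, Re = 1.98×10^5, f = 0.01921, h_f = 6.68 m ≈ 6.64 m ✓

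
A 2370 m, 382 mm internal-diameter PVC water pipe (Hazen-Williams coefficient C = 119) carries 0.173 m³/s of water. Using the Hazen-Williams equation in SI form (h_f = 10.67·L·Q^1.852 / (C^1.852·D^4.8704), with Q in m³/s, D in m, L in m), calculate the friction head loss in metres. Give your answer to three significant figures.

h_f = 10.67·2370·0.173^1.852 / (119^1.852·0.382^4.8704) = 15.25 m

h_f ≈ 15.3 m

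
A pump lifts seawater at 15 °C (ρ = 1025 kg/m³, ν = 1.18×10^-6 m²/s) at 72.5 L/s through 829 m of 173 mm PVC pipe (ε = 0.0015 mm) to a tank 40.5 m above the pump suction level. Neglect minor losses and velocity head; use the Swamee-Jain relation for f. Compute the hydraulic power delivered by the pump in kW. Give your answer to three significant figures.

V = 4Q/(πD²) = 3.084 m/s; Re = 4.52×10^5; ε/D = 8.67×10^-6; f = 0.01346
h_f = f(L/D)V²/2g = 31.27 m
Total head H = z + h_f = 40.5 + 31.27 = 71.77 m
P_hyd = ρgQH = 1025·9.81·0.0725·71.77 = 52.32 kW

P_hyd ≈ 52.3 kW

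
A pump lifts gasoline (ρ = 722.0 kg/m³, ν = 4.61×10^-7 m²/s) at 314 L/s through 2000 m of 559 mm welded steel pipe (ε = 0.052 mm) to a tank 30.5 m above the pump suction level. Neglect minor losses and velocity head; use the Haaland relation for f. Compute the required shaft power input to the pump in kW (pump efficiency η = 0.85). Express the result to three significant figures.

P_shaft ≈ 89.8 kW

V = 4Q/(πD²) = 1.279 m/s; Re = 1.55×10^6; ε/D = 9.30×10^-5; f = 0.01280
h_f = f(L/D)V²/2g = 3.821 m
Total head H = z + h_f = 30.5 + 3.821 = 34.32 m
P_hyd = ρgQH = 722.0·9.81·0.314·34.32 = 76.33 kW
P_shaft = P_hyd/η = 76.33/0.85 = 89.80 kW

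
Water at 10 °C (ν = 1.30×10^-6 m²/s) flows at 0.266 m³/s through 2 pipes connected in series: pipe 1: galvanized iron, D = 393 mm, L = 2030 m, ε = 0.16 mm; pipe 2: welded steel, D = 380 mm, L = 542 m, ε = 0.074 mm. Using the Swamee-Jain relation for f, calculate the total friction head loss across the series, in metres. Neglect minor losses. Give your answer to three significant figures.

H ≈ 27.4 m

Pipe 1: V = 2.193 m/s, Re = 6.63×10^5, ε/D = 4.07×10^-4, f = 0.01692, h_1 = f(L/D)V²/2g = 21.42 m
Pipe 2: V = 2.345 m/s, Re = 6.86×10^5, ε/D = 1.95×10^-4, f = 0.01508, h_2 = f(L/D)V²/2g = 6.030 m
Series → Q common, losses add: H = Σh = 27.44 m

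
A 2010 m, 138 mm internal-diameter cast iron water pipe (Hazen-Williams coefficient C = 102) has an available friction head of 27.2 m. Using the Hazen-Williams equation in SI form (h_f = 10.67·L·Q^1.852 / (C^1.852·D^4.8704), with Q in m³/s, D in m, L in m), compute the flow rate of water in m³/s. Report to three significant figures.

Q ≈ 0.0152 m³/s

Rearranging: Q = [h_f·C^1.852·D^4.8704 / (10.67·L)]^(1/1.852)
Q = [27.2·102^1.852·0.138^4.8704 / (10.67·2010)]^0.540 = 0.01522 m³/s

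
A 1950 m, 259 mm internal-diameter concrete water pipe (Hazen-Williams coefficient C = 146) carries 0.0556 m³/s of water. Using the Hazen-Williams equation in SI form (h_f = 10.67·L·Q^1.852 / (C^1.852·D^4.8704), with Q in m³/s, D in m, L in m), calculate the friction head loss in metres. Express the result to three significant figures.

h_f ≈ 6.97 m

h_f = 10.67·1950·0.0556^1.852 / (146^1.852·0.259^4.8704) = 6.969 m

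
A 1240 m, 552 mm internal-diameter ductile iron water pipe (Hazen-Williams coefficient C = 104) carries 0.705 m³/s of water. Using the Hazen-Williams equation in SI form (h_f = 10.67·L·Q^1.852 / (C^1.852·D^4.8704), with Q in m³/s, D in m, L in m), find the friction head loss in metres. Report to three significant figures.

h_f ≈ 23.0 m

h_f = 10.67·1240·0.705^1.852 / (104^1.852·0.552^4.8704) = 23.00 m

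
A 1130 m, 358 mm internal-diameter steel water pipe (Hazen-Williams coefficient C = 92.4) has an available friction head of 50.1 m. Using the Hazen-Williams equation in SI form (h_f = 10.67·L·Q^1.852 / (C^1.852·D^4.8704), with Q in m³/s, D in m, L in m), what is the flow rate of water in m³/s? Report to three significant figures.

Rearranging: Q = [h_f·C^1.852·D^4.8704 / (10.67·L)]^(1/1.852)
Q = [50.1·92.4^1.852·0.358^4.8704 / (10.67·1130)]^0.540 = 0.3211 m³/s

Q ≈ 0.321 m³/s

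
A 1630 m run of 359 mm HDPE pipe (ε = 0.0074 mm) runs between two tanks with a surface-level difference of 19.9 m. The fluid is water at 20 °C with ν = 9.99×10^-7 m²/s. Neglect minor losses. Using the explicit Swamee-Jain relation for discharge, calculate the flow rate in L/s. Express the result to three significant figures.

Q ≈ 269 L/s

Swamee-Jain (Type II): Q = -0.965·√(gD⁵h_f/L)·ln[ε/(3.7D) + √(3.17ν²L/(gD³h_f))]
√(gD⁵h_f/L) = √(9.81·0.359⁵·19.9/1630) = 0.02672
ε/(3.7D) = 5.57×10^-6; √(3.17ν²L/(gD³h_f)) = 2.39×10^-5
Q = -0.965·0.02672·ln(2.946×10^-5) = 0.2690 m³/s
Check: V = 2.66 m/s, Re = 9.55×10^5, f = 0.01217, h_f = 19.9 m ≈ 19.9 m ✓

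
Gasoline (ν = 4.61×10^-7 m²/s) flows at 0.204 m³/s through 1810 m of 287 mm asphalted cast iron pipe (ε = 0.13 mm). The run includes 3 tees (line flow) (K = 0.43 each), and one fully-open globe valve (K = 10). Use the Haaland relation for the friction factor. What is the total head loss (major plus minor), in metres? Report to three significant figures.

H_L ≈ 58.8 m

V = 4Q/(πD²) = 3.153 m/s; V²/2g = 0.5068 m
Re = 1.96×10^6, ε/D = 4.53×10^-4 → f = 0.01661 (Haaland)
Major: h_f = f(L/D)·V²/2g = 0.01661·6307·0.5068 = 53.10 m
Minor: ΣK = 11.3; h_m = ΣK·V²/2g = 5.722 m
Total H_L = 53.10 + 5.722 = 58.83 m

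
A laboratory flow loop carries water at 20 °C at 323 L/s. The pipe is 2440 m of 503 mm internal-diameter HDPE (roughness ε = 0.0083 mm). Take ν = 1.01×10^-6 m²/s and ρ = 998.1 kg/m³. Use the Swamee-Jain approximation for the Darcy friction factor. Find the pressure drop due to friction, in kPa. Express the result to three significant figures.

V = 4Q/(πD²) = 4·0.323/(π·0.503²) = 1.625 m/s
Re = VD/ν = 1.625·0.503/1.01×10^-6 = 8.10×10^5 → turbulent
ε/D = 0.0083/503 = 1.65×10^-5
Swamee-Jain: f = 0.01238
h_f = f(L/D)V²/(2g) = 0.01238·(2440/0.503)·1.625²/(2·9.81) = 8.088 m
Δp = ρg·h_f = 998.1·9.81·8.088 = 79.19 kPa

Δp ≈ 79.2 kPa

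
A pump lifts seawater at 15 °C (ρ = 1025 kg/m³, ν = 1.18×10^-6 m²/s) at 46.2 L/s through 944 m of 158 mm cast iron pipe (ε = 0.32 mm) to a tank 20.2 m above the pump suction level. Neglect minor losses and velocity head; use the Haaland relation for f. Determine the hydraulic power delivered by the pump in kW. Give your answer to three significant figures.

P_hyd ≈ 28.3 kW

V = 4Q/(πD²) = 2.356 m/s; Re = 3.16×10^5; ε/D = 0.00203; f = 0.02405
h_f = f(L/D)V²/2g = 40.66 m
Total head H = z + h_f = 20.2 + 40.66 = 60.86 m
P_hyd = ρgQH = 1025·9.81·0.0462·60.86 = 28.27 kW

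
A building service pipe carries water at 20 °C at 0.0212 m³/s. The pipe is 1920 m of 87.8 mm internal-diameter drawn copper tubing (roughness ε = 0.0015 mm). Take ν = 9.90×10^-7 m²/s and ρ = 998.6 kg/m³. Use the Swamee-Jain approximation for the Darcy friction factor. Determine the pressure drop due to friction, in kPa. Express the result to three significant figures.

V = 4Q/(πD²) = 4·0.0212/(π·0.0878²) = 3.502 m/s
Re = VD/ν = 3.502·0.0878/9.90×10^-7 = 3.11×10^5 → turbulent
ε/D = 0.0015/87.8 = 1.71×10^-5
Swamee-Jain: f = 0.01449
h_f = f(L/D)V²/(2g) = 0.01449·(1920/0.0878)·3.502²/(2·9.81) = 197.9 m
Δp = ρg·h_f = 998.6·9.81·197.9 = 1939 kPa

Δp ≈ 1940 kPa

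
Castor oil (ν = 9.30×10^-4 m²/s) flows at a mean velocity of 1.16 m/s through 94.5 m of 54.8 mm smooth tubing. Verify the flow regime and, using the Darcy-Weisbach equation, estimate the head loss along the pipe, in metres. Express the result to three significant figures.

Re = VD/ν = 1.16·0.05480/9.30×10^-4 = 68.4 → laminar (Re < 2300)
f = 64/Re = 0.9363
h_f = f(L/D)V²/(2g) = 0.9363·(94.5/0.05480)·1.16²/(2·9.81) = 110.7 m

h_f ≈ 111 m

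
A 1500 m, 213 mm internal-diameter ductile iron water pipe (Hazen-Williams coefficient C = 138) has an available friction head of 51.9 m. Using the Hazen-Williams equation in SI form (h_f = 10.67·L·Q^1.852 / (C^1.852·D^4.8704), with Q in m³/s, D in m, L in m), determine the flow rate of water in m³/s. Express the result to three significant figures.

Rearranging: Q = [h_f·C^1.852·D^4.8704 / (10.67·L)]^(1/1.852)
Q = [51.9·138^1.852·0.213^4.8704 / (10.67·1500)]^0.540 = 0.1071 m³/s

Q ≈ 0.107 m³/s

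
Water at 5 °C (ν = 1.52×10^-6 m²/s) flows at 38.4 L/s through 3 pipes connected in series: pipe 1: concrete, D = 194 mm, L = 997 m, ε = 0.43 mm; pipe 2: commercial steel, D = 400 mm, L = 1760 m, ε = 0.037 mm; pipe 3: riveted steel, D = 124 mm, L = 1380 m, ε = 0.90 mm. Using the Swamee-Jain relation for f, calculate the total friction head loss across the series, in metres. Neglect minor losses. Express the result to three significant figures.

Pipe 1: V = 1.299 m/s, Re = 1.66×10^5, ε/D = 0.00222, f = 0.02526, h_1 = f(L/D)V²/2g = 11.16 m
Pipe 2: V = 0.3056 m/s, Re = 8.04×10^4, ε/D = 9.25×10^-5, f = 0.01919, h_2 = f(L/D)V²/2g = 0.4019 m
Pipe 3: V = 3.180 m/s, Re = 2.59×10^5, ε/D = 0.00726, f = 0.03453, h_3 = f(L/D)V²/2g = 198.1 m
Series → Q common, losses add: H = Σh = 209.6 m

H ≈ 210 m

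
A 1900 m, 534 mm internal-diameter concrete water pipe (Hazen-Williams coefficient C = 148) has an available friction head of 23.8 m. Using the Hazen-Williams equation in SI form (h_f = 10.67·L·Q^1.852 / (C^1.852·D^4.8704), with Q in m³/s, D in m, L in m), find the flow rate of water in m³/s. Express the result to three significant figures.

Rearranging: Q = [h_f·C^1.852·D^4.8704 / (10.67·L)]^(1/1.852)
Q = [23.8·148^1.852·0.534^4.8704 / (10.67·1900)]^0.540 = 0.7439 m³/s

Q ≈ 0.744 m³/s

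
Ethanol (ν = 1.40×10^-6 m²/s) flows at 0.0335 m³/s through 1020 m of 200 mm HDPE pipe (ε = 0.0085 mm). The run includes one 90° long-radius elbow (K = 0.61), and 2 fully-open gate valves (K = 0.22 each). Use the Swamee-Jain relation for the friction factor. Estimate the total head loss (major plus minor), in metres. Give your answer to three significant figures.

V = 4Q/(πD²) = 1.066 m/s; V²/2g = 0.05795 m
Re = 1.52×10^5, ε/D = 4.25×10^-5 → f = 0.01672 (Swamee-Jain)
Major: h_f = f(L/D)·V²/2g = 0.01672·5100·0.05795 = 4.941 m
Minor: ΣK = 1.05; h_m = ΣK·V²/2g = 0.06085 m
Total H_L = 4.941 + 0.06085 = 5.002 m

H_L ≈ 5.00 m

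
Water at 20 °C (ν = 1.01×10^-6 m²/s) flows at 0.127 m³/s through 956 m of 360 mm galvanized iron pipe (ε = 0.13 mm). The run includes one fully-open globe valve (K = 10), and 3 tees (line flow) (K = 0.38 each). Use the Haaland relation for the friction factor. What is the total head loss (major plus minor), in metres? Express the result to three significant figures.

V = 4Q/(πD²) = 1.248 m/s; V²/2g = 0.07934 m
Re = 4.45×10^5, ε/D = 3.61×10^-4 → f = 0.01674 (Haaland)
Major: h_f = f(L/D)·V²/2g = 0.01674·2656·0.07934 = 3.528 m
Minor: ΣK = 11.1; h_m = ΣK·V²/2g = 0.8839 m
Total H_L = 3.528 + 0.8839 = 4.411 m

H_L ≈ 4.41 m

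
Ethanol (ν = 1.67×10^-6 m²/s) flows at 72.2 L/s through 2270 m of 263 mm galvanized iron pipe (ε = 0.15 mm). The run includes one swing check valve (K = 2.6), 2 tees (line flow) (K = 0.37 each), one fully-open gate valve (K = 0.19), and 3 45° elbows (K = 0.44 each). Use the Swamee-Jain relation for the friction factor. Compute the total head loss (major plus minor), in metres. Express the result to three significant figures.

V = 4Q/(πD²) = 1.329 m/s; V²/2g = 0.09003 m
Re = 2.09×10^5, ε/D = 5.70×10^-4 → f = 0.01922 (Swamee-Jain)
Major: h_f = f(L/D)·V²/2g = 0.01922·8631·0.09003 = 14.94 m
Minor: ΣK = 4.85; h_m = ΣK·V²/2g = 0.4366 m
Total H_L = 14.94 + 0.4366 = 15.37 m

H_L ≈ 15.4 m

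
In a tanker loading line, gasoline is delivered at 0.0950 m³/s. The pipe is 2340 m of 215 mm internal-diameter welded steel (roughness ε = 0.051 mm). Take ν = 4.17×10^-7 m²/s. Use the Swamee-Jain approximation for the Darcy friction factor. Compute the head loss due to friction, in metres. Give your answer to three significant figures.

h_f ≈ 56.8 m

V = 4Q/(πD²) = 4·0.0950/(π·0.215²) = 2.617 m/s
Re = VD/ν = 2.617·0.215/4.17×10^-7 = 1.35×10^6 → turbulent
ε/D = 0.051/215 = 2.37×10^-4
Swamee-Jain: f = 0.01496
h_f = f(L/D)V²/(2g) = 0.01496·(2340/0.215)·2.617²/(2·9.81) = 56.81 m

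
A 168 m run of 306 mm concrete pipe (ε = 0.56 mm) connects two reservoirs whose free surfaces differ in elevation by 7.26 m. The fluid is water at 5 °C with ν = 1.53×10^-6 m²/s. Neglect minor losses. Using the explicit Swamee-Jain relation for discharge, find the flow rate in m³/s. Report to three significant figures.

Q ≈ 0.246 m³/s

Swamee-Jain (Type II): Q = -0.965·√(gD⁵h_f/L)·ln[ε/(3.7D) + √(3.17ν²L/(gD³h_f))]
√(gD⁵h_f/L) = √(9.81·0.306⁵·7.26/168) = 0.03372
ε/(3.7D) = 4.95×10^-4; √(3.17ν²L/(gD³h_f)) = 2.47×10^-5
Q = -0.965·0.03372·ln(5.193×10^-4) = 0.2461 m³/s
Check: V = 3.35 m/s, Re = 6.69×10^5, f = 0.02327, h_f = 7.29 m ≈ 7.26 m ✓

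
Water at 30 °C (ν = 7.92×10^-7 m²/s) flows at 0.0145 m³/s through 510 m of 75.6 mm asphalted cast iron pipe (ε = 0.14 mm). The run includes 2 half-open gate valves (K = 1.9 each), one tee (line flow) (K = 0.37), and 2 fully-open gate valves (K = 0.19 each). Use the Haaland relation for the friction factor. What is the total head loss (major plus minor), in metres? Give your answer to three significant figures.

H_L ≈ 86.9 m

V = 4Q/(πD²) = 3.230 m/s; V²/2g = 0.5318 m
Re = 3.08×10^5, ε/D = 0.00185 → f = 0.02354 (Haaland)
Major: h_f = f(L/D)·V²/2g = 0.02354·6746·0.5318 = 84.45 m
Minor: ΣK = 4.55; h_m = ΣK·V²/2g = 2.420 m
Total H_L = 84.45 + 2.420 = 86.87 m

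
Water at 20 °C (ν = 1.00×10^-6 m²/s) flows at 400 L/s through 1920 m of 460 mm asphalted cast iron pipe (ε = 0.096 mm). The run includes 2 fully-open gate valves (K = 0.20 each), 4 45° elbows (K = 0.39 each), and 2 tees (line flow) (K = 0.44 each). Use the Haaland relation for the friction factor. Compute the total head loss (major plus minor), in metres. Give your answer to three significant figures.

H_L ≈ 18.9 m

V = 4Q/(πD²) = 2.407 m/s; V²/2g = 0.2953 m
Re = 1.11×10^6, ε/D = 2.09×10^-4 → f = 0.01462 (Haaland)
Major: h_f = f(L/D)·V²/2g = 0.01462·4174·0.2953 = 18.02 m
Minor: ΣK = 2.84; h_m = ΣK·V²/2g = 0.8385 m
Total H_L = 18.02 + 0.8385 = 18.86 m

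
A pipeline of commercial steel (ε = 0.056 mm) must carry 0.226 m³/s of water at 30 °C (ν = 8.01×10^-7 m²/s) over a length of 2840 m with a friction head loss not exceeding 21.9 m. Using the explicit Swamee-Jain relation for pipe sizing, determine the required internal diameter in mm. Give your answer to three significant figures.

Swamee-Jain (Type III): D = 0.66·[ε^1.25·(LQ²/(gh_f))^4.75 + ν·Q^9.4·(L/(gh_f))^5.2]^0.04
LQ²/(gh_f) = 0.6752; L/(gh_f) = 13.22
Term 1 = ε^1.25·(…)^4.75 = 7.50×10^-7; Term 2 = ν·Q^9.4·(…)^5.2 = 4.60×10^-7
D = 0.66·(7.50×10^-7 + 4.60×10^-7)^0.04 = 0.3827 m = 383 mm
Check: V = 1.96 m/s, Re = 9.39×10^5, f = 0.01420, h_f = 20.7 m ≈ 21.9 m ✓

D ≈ 383 mm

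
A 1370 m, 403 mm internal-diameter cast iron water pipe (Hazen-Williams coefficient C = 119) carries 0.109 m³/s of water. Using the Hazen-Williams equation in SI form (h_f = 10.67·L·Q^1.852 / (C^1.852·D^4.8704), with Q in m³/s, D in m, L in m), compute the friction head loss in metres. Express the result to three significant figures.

h_f = 10.67·1370·0.109^1.852 / (119^1.852·0.403^4.8704) = 2.888 m

h_f ≈ 2.89 m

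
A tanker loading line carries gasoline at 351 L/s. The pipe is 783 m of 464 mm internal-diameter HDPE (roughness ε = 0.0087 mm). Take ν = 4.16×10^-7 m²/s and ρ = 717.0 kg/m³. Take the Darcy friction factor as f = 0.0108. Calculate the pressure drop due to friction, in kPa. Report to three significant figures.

V = 4Q/(πD²) = 4·0.351/(π·0.464²) = 2.076 m/s
h_f = f(L/D)V²/(2g) = 0.01080·(783/0.464)·2.076²/(2·9.81) = 4.002 m
Δp = ρg·h_f = 717.0·9.81·4.002 = 28.15 kPa

Δp ≈ 28.2 kPa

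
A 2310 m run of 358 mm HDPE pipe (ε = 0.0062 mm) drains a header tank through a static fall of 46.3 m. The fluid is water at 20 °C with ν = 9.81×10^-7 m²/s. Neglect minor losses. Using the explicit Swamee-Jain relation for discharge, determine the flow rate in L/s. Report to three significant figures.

Swamee-Jain (Type II): Q = -0.965·√(gD⁵h_f/L)·ln[ε/(3.7D) + √(3.17ν²L/(gD³h_f))]
√(gD⁵h_f/L) = √(9.81·0.358⁵·46.3/2310) = 0.03400
ε/(3.7D) = 4.68×10^-6; √(3.17ν²L/(gD³h_f)) = 1.84×10^-5
Q = -0.965·0.03400·ln(2.307×10^-5) = 0.3504 m³/s
Check: V = 3.48 m/s, Re = 1.27×10^6, f = 0.01163, h_f = 46.3 m ≈ 46.3 m ✓

Q ≈ 350 L/s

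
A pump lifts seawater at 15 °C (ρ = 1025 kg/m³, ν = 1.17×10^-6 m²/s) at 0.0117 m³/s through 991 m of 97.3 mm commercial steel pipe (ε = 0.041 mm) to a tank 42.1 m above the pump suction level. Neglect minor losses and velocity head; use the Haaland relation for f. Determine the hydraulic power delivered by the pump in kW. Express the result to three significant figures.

V = 4Q/(πD²) = 1.574 m/s; Re = 1.31×10^5; ε/D = 4.21×10^-4; f = 0.01906
h_f = f(L/D)V²/2g = 24.50 m
Total head H = z + h_f = 42.1 + 24.50 = 66.60 m
P_hyd = ρgQH = 1025·9.81·0.0117·66.60 = 7.835 kW

P_hyd ≈ 7.84 kW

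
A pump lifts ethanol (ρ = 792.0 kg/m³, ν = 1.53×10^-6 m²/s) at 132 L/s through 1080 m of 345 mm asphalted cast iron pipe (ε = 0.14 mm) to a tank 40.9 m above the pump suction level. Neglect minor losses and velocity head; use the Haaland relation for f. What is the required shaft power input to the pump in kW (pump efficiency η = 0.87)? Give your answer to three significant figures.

V = 4Q/(πD²) = 1.412 m/s; Re = 3.18×10^5; ε/D = 4.06×10^-4; f = 0.01743
h_f = f(L/D)V²/2g = 5.544 m
Total head H = z + h_f = 40.9 + 5.544 = 46.44 m
P_hyd = ρgQH = 792.0·9.81·0.132·46.44 = 47.63 kW
P_shaft = P_hyd/η = 47.63/0.87 = 54.75 kW

P_shaft ≈ 54.7 kW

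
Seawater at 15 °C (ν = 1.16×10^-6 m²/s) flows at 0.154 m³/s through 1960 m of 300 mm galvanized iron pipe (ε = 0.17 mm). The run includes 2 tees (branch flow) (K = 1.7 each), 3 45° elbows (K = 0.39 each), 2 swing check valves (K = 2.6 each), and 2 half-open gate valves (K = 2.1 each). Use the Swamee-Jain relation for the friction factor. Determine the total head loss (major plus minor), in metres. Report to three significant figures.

H_L ≈ 32.0 m

V = 4Q/(πD²) = 2.179 m/s; V²/2g = 0.2419 m
Re = 5.63×10^5, ε/D = 5.67×10^-4 → f = 0.01809 (Swamee-Jain)
Major: h_f = f(L/D)·V²/2g = 0.01809·6533·0.2419 = 28.59 m
Minor: ΣK = 14.0; h_m = ΣK·V²/2g = 3.380 m
Total H_L = 28.59 + 3.380 = 31.97 m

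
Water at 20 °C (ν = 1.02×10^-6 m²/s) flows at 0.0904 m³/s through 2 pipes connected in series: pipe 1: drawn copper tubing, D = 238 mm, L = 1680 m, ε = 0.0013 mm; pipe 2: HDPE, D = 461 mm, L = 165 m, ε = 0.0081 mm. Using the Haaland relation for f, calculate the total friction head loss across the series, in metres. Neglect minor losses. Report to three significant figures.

H ≈ 19.8 m

Pipe 1: V = 2.032 m/s, Re = 4.74×10^5, ε/D = 5.46×10^-6, f = 0.01325, h_1 = f(L/D)V²/2g = 19.68 m
Pipe 2: V = 0.5416 m/s, Re = 2.45×10^5, ε/D = 1.76×10^-5, f = 0.01503, h_2 = f(L/D)V²/2g = 0.08043 m
Series → Q common, losses add: H = Σh = 19.76 m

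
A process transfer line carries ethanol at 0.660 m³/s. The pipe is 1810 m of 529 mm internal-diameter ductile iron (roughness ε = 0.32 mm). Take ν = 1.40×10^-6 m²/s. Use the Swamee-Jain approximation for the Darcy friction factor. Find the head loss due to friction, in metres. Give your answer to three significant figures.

V = 4Q/(πD²) = 4·0.660/(π·0.529²) = 3.003 m/s
Re = VD/ν = 3.003·0.529/1.40×10^-6 = 1.13×10^6 → turbulent
ε/D = 0.32/529 = 6.05×10^-4
Swamee-Jain: f = 0.01792
h_f = f(L/D)V²/(2g) = 0.01792·(1810/0.529)·3.003²/(2·9.81) = 28.17 m

h_f ≈ 28.2 m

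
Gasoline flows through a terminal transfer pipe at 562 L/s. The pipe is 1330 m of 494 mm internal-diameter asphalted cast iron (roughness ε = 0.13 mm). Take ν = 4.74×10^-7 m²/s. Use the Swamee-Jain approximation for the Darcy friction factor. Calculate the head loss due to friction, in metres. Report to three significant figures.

V = 4Q/(πD²) = 4·0.562/(π·0.494²) = 2.932 m/s
Re = VD/ν = 2.932·0.494/4.74×10^-7 = 3.06×10^6 → turbulent
ε/D = 0.13/494 = 2.63×10^-4
Swamee-Jain: f = 0.01487
h_f = f(L/D)V²/(2g) = 0.01487·(1330/0.494)·2.932²/(2·9.81) = 17.55 m

h_f ≈ 17.5 m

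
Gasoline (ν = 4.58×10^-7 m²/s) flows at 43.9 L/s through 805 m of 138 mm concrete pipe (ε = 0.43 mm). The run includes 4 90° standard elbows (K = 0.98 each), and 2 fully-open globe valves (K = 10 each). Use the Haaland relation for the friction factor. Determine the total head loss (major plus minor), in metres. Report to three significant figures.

V = 4Q/(πD²) = 2.935 m/s; V²/2g = 0.4391 m
Re = 8.84×10^5, ε/D = 0.00312 → f = 0.02663 (Haaland)
Major: h_f = f(L/D)·V²/2g = 0.02663·5833·0.4391 = 68.22 m
Minor: ΣK = 23.9; h_m = ΣK·V²/2g = 10.50 m
Total H_L = 68.22 + 10.50 = 78.72 m

H_L ≈ 78.7 m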